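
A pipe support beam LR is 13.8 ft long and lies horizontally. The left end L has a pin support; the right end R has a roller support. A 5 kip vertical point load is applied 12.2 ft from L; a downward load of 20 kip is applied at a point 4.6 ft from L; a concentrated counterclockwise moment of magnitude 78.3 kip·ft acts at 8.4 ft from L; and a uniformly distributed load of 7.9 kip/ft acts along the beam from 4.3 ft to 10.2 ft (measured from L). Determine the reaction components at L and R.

L_x = 0, L_y = 41.71 kip, R_y = 29.90 kip

Resultant of the distributed load: 7.9 × 5.9 = 46.61 kip at 7.25 ft from L.
Moments about L: R_y·13.8 − 5·12.2 − 20·4.6 + 78.3 − (7.9·5.9)·7.25 = 0 → R_y = 412.6225/13.8 = 29.9002 ≈ 29.90 kip.
ΣF_y = 0: L_y + 29.9002 − 5 − 20 − 7.9·5.9 = 0 → L_y = 41.71 kip.
ΣF_x = 0: no horizontal applied forces, so L_x = 0.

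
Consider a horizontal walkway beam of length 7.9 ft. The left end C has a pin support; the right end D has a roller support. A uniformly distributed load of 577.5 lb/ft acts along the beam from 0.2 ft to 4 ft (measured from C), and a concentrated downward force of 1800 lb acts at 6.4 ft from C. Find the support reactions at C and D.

C_x = 0, C_y = 1953 lb, D_y = 2042 lb

Resultant of the distributed load: 577.5 × 3.8 = 2194.5 lb at 2.1 ft from C.
ΣM about C: D_y·7.9 − (577.5·3.8)·2.1 − 1800·6.4 = 0 → D_y = 16128.45/7.9 = 2041.58 ≈ 2042 lb.
ΣF_y = 0: C_y + 2041.58 − 577.5·3.8 − 1800 = 0 → C_y = 1953 lb.
ΣF_x = 0: no horizontal applied forces, so C_x = 0.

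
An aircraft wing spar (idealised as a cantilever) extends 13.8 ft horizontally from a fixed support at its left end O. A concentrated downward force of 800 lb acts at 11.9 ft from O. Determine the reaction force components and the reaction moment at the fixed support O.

ΣF_x = 0: O_x = 0.
ΣF_y = 0: O_y − 800 = 0 → O_y = 800.0 lb.
ΣM about O: M_O − 800·11.9 = 0 → M_O = 9520 lb·ft.

O_x = 0, O_y = 800.0 lb, M_O = 9520 lb·ft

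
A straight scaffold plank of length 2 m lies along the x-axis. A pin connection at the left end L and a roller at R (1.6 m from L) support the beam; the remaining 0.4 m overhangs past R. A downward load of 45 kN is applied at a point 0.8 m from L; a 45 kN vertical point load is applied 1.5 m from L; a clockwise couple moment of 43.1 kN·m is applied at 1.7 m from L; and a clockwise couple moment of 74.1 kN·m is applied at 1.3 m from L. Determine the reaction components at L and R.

L_x = 0, L_y = -47.94 kN, R_y = 137.9 kN

Moments about L: R_y·1.6 − 45·0.8 − 45·1.5 − 43.1 − 74.1 = 0 → R_y = 220.7/1.6 = 137.937 ≈ 137.9 kN.
ΣF_y = 0: L_y + 137.937 − 45 − 45 = 0 → L_y = -47.94 kN.
ΣF_x = 0: no horizontal applied forces, so L_x = 0.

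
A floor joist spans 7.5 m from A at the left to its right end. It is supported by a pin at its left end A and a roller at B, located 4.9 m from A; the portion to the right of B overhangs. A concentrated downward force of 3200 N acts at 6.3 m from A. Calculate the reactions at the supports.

Moments about A: B_y·4.9 − 3200·6.3 = 0 → B_y = 20160/4.9 = 4114.29 ≈ 4114 N.
ΣF_y = 0: A_y + 4114.29 − 3200 = 0 → A_y = -914.3 N.
ΣF_x = 0: no horizontal applied forces, so A_x = 0.

A_x = 0, A_y = -914.3 N, B_y = 4114 N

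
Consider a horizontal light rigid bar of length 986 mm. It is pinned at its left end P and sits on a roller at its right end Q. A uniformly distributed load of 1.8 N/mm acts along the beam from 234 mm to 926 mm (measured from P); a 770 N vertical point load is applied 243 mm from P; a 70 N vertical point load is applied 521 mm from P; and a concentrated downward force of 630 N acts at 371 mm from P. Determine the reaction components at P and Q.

Resultant of the distributed load: 1.8 × 692 = 1245.6 N at 580 mm from P.
Moments about P: Q_y·986 − (1.8·692)·580 − 770·243 − 70·521 − 630·371 = 0 → Q_y = 1179758/986 = 1196.51 ≈ 1197 N.
ΣF_y = 0: P_y + 1196.51 − 1.8·692 − 770 − 70 − 630 = 0 → P_y = 1519 N.
ΣF_x = 0: no horizontal applied forces, so P_x = 0.

P_x = 0, P_y = 1519 N, Q_y = 1197 N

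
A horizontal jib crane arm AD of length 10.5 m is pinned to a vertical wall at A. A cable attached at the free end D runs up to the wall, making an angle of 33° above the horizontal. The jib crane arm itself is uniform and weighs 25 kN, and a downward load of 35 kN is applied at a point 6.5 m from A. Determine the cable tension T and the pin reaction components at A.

T = 62.73 kN, A_x = 52.61 kN, A_y = 25.83 kN

ΣM about A: T·sin33°·10.5 − 25·5.25 − 35·6.5 = 0 → T = 358.75/(10.5·0.544639) = 62.7327 ≈ 62.73 kN.
ΣF_x = 0: A_x − T·cos33° = 0 → A_x = 62.7327 × 0.838671 = 52.61 kN.
ΣF_y = 0: A_y + T·sin33° − 25 − 35 = 0 → A_y = 60 − 62.7327 × 0.544639 = 25.83 kN.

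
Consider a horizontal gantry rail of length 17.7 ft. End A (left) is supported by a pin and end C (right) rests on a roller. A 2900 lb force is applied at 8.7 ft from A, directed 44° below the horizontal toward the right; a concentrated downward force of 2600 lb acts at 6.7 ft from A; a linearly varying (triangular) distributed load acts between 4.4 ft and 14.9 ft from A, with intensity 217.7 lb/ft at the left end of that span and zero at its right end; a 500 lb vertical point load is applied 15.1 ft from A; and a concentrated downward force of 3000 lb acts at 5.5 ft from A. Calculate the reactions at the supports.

Resultant of the triangular load: ½ × 217.7 × 10.5 = 1142.925 lb, acting at 7.9 ft from A (one-third of the span from the peak).
Taking moments about A: C_y·17.7 − 2900·sin44°·8.7 − 2600·6.7 − (½·217.7·10.5)·7.9 − 500·15.1 − 3000·5.5 = 0 → C_y = 68025.3/17.7 = 3843.24 ≈ 3843 lb.
ΣF_y = 0: A_y + 3843.24 − 2900·sin44° − 2600 − ½·217.7·10.5 − 500 − 3000 = 0 → A_y = 5414 lb.
ΣF_x = 0: A_x + 2900·cos44° = 0 → A_x = -2086 lb.

A_x = -2086 lb, A_y = 5414 lb, C_y = 3843 lb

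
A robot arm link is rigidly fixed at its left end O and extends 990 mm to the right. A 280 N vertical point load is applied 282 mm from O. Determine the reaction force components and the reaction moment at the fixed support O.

O_x = 0, O_y = 280.0 N, M_O = 78960 N·mm

ΣF_x = 0: O_x = 0.
ΣF_y = 0: O_y − 280 = 0 → O_y = 280.0 N.
ΣM about O: M_O − 280·282 = 0 → M_O = 78960 N·mm.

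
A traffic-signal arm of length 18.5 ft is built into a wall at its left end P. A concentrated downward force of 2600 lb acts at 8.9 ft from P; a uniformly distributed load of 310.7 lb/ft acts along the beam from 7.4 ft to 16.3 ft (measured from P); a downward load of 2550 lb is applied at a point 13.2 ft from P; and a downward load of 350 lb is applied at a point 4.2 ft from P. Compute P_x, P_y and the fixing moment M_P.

Resultant of the distributed load: 310.7 × 8.9 = 2765.23 lb at 11.85 ft from P.
ΣF_x = 0: P_x = 0.
ΣF_y = 0: P_y − 2600 − 310.7·8.9 − 2550 − 350 = 0 → P_y = 8265 lb.
ΣM about P: M_P − 2600·8.9 − (310.7·8.9)·11.85 − 2550·13.2 − 350·4.2 = 0 → M_P = 91040 lb·ft.

P_x = 0, P_y = 8265 lb, M_P = 91040 lb·ft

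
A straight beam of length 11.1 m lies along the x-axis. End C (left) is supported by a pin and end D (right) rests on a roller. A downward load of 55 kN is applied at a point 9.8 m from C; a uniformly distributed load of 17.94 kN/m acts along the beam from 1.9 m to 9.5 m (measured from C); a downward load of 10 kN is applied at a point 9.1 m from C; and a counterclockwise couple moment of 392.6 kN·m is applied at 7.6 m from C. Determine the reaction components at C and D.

C_x = 0, C_y = 109.9 kN, D_y = 91.40 kN

Resultant of the distributed load: 17.94 × 7.6 = 136.344 kN at 5.7 m from C.
ΣM about C: D_y·11.1 − 55·9.8 − (17.94·7.6)·5.7 − 10·9.1 + 392.6 = 0 → D_y = 1014.5608/11.1 = 91.4019 ≈ 91.40 kN.
ΣF_y = 0: C_y + 91.4019 − 55 − 17.94·7.6 − 10 = 0 → C_y = 109.9 kN.
ΣF_x = 0: no horizontal applied forces, so C_x = 0.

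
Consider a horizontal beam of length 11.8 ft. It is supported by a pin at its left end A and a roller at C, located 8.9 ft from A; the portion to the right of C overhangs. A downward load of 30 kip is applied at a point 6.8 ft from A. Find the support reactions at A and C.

A_x = 0, A_y = 7.079 kip, C_y = 22.92 kip

ΣM about A: C_y·8.9 − 30·6.8 = 0 → C_y = 204/8.9 = 22.9213 ≈ 22.92 kip.
ΣF_y = 0: A_y + 22.9213 − 30 = 0 → A_y = 7.079 kip.
ΣF_x = 0: no horizontal applied forces, so A_x = 0.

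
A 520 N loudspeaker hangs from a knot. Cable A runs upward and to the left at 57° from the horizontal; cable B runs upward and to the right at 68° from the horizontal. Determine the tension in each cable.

ΣF_x = 0: −T_A·cos57° + T_B·cos68° = 0 → T_B = 1.4539·T_A.
ΣF_y = 0: T_A·sin57° + T_B·sin68° = 520.
Substitute: T_A·(0.838671 + 1.4539·0.927184) = 520 → T_A = 237.801 ≈ 237.8 N.
Then T_B = 1.4539 × 237.801 = 345.7 N.

T_A = 237.8 N, T_B = 345.7 N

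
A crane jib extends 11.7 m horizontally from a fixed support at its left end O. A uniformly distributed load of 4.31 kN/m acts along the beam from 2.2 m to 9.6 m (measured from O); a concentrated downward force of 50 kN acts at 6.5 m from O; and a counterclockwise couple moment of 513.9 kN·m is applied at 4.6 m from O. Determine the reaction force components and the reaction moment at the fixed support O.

O_x = 0, O_y = 81.89 kN, M_O = -0.7254 kN·m

Resultant of the distributed load: 4.31 × 7.4 = 31.894 kN at 5.9 m from O.
ΣF_x = 0: O_x = 0.
ΣF_y = 0: O_y − 4.31·7.4 − 50 = 0 → O_y = 81.89 kN.
ΣM about O: M_O − (4.31·7.4)·5.9 − 50·6.5 + 513.9 = 0 → M_O = -0.7254 kN·m.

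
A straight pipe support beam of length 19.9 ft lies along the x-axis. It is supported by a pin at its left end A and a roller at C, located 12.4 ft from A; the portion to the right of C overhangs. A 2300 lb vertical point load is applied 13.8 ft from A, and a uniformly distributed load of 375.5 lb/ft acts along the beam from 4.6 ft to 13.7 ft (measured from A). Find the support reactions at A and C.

Resultant of the distributed load: 375.5 × 9.1 = 3417.05 lb at 9.15 ft from A.
Moments about A: C_y·12.4 − 2300·13.8 − (375.5·9.1)·9.15 = 0 → C_y = 63006.0075/12.4 = 5081.13 ≈ 5081 lb.
ΣF_y = 0: A_y + 5081.13 − 2300 − 375.5·9.1 = 0 → A_y = 635.9 lb.
ΣF_x = 0: no horizontal applied forces, so A_x = 0.

A_x = 0, A_y = 635.9 lb, C_y = 5081 lb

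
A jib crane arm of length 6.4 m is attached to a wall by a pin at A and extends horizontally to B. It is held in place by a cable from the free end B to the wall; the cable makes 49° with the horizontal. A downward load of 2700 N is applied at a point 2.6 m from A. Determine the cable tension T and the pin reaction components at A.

ΣM about A: T·sin49°·6.4 − 2700·2.6 = 0 → T = 7020/(6.4·0.75471) = 1453.37 ≈ 1453 N.
ΣF_x = 0: A_x − T·cos49° = 0 → A_x = 1453.37 × 0.656059 = 953.5 N.
ΣF_y = 0: A_y + T·sin49° − 2700 = 0 → A_y = 2700 − 1453.37 × 0.75471 = 1603 N.

T = 1453 N, A_x = 953.5 N, A_y = 1603 N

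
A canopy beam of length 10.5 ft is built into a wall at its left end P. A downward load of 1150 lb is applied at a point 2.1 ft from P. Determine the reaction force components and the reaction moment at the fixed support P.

P_x = 0, P_y = 1150 lb, M_P = 2415 lb·ft

ΣF_x = 0: P_x = 0.
ΣF_y = 0: P_y − 1150 = 0 → P_y = 1150 lb.
ΣM about P: M_P − 1150·2.1 = 0 → M_P = 2415 lb·ft.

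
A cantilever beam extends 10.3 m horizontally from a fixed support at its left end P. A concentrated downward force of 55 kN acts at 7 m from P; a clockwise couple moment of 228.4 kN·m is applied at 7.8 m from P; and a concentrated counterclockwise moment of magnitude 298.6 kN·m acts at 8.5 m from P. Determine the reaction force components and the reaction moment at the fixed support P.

P_x = 0, P_y = 55.00 kN, M_P = 314.8 kN·m

ΣF_x = 0: P_x = 0.
ΣF_y = 0: P_y − 55 = 0 → P_y = 55.00 kN.
ΣM about P: M_P − 55·7 − 228.4 + 298.6 = 0 → M_P = 314.8 kN·m.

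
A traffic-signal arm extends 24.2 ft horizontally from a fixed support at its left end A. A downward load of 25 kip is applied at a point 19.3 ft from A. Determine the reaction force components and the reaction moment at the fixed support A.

A_x = 0, A_y = 25.00 kip, M_A = 482.5 kip·ft

ΣF_x = 0: A_x = 0.
ΣF_y = 0: A_y − 25 = 0 → A_y = 25.00 kip.
ΣM about A: M_A − 25·19.3 = 0 → M_A = 482.5 kip·ft.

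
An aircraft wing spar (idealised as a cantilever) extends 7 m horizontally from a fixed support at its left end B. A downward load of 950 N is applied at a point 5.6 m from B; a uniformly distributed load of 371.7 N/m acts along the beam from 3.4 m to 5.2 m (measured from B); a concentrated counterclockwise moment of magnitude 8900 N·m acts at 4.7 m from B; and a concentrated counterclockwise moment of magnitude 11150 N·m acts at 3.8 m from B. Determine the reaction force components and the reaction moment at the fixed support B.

Resultant of the distributed load: 371.7 × 1.8 = 669.06 N at 4.3 m from B.
ΣF_x = 0: B_x = 0.
ΣF_y = 0: B_y − 950 − 371.7·1.8 = 0 → B_y = 1619 N.
ΣM about B: M_B − 950·5.6 − (371.7·1.8)·4.3 + 8900 + 11150 = 0 → M_B = -11850 N·m.

B_x = 0, B_y = 1619 N, M_B = -11850 N·m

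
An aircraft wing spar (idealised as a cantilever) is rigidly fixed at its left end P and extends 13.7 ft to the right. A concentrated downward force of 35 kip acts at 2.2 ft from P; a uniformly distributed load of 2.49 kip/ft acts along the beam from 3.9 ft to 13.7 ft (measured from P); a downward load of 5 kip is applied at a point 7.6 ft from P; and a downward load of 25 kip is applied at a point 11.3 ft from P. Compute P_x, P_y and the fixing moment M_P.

P_x = 0, P_y = 89.40 kip, M_P = 612.2 kip·ft

Resultant of the distributed load: 2.49 × 9.8 = 24.402 kip at 8.8 ft from P.
ΣF_x = 0: P_x = 0.
ΣF_y = 0: P_y − 35 − 2.49·9.8 − 5 − 25 = 0 → P_y = 89.40 kip.
ΣM about P: M_P − 35·2.2 − (2.49·9.8)·8.8 − 5·7.6 − 25·11.3 = 0 → M_P = 612.2 kip·ft.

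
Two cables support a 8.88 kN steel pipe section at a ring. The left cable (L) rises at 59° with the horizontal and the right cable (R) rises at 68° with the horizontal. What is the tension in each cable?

T_L = 4.165 kN, T_R = 5.727 kN

ΣF_x = 0: −T_L·cos59° + T_R·cos68° = 0 → T_R = 1.37488·T_L.
ΣF_y = 0: T_L·sin59° + T_R·sin68° = 8.88.
Substitute: T_L·(0.857167 + 1.37488·0.927184) = 8.88 → T_L = 4.16523 ≈ 4.165 kN.
Then T_R = 1.37488 × 4.16523 = 5.727 kN.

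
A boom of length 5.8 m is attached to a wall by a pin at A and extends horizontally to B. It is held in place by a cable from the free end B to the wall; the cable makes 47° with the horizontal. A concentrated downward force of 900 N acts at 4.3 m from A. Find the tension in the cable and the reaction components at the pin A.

ΣM about A: T·sin47°·5.8 − 900·4.3 = 0 → T = 3870/(5.8·0.731354) = 912.337 ≈ 912.3 N.
ΣF_x = 0: A_x − T·cos47° = 0 → A_x = 912.337 × 0.681998 = 622.2 N.
ΣF_y = 0: A_y + T·sin47° − 900 = 0 → A_y = 900 − 912.337 × 0.731354 = 232.8 N.

T = 912.3 N, A_x = 622.2 N, A_y = 232.8 N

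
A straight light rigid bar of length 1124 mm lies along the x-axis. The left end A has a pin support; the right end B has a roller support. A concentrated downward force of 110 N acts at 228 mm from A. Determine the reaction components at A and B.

Taking moments about A: B_y·1124 − 110·228 = 0 → B_y = 25080/1124 = 22.3132 ≈ 22.31 N.
ΣF_y = 0: A_y + 22.3132 − 110 = 0 → A_y = 87.69 N.
ΣF_x = 0: no horizontal applied forces, so A_x = 0.

A_x = 0, A_y = 87.69 N, B_y = 22.31 N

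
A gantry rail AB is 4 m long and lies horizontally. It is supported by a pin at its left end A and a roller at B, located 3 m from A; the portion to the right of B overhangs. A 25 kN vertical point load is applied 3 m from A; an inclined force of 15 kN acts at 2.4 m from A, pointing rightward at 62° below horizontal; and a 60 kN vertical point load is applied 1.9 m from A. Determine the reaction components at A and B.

Taking moments about A: B_y·3 − 25·3 − 15·sin62°·2.4 − 60·1.9 = 0 → B_y = 220.786/3 = 73.5953 ≈ 73.60 kN.
ΣF_y = 0: A_y + 73.5953 − 25 − 15·sin62° − 60 = 0 → A_y = 24.65 kN.
ΣF_x = 0: A_x + 15·cos62° = 0 → A_x = -7.042 kN.

A_x = -7.042 kN, A_y = 24.65 kN, B_y = 73.60 kN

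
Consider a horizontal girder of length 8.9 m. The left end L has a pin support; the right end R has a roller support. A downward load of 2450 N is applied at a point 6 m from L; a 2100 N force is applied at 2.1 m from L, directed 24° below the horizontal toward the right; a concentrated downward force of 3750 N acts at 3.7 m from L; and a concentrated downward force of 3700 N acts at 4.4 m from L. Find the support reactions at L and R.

L_x = -1918 N, L_y = 5513 N, R_y = 5241 N

ΣM about L: R_y·8.9 − 2450·6 − 2100·sin24°·2.1 − 3750·3.7 − 3700·4.4 = 0 → R_y = 46648.7/8.9 = 5241.43 ≈ 5241 N.
ΣF_y = 0: L_y + 5241.43 − 2450 − 2100·sin24° − 3750 − 3700 = 0 → L_y = 5513 N.
ΣF_x = 0: L_x + 2100·cos24° = 0 → L_x = -1918 N.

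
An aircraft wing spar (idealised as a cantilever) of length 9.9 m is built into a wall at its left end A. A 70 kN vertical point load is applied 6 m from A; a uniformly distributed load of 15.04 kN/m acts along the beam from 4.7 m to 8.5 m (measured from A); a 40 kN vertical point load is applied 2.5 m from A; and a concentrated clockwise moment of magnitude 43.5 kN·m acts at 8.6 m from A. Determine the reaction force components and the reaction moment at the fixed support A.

Resultant of the distributed load: 15.04 × 3.8 = 57.152 kN at 6.6 m from A.
ΣF_x = 0: A_x = 0.
ΣF_y = 0: A_y − 70 − 15.04·3.8 − 40 = 0 → A_y = 167.2 kN.
ΣM about A: M_A − 70·6 − (15.04·3.8)·6.6 − 40·2.5 − 43.5 = 0 → M_A = 940.7 kN·m.

A_x = 0, A_y = 167.2 kN, M_A = 940.7 kN·m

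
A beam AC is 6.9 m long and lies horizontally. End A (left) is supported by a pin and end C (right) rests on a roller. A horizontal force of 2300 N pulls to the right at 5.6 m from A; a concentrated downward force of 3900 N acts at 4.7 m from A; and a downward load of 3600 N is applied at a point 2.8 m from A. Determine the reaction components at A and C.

Taking moments about A: C_y·6.9 − 3900·4.7 − 3600·2.8 = 0 → C_y = 28410/6.9 = 4117.39 ≈ 4117 N.
ΣF_y = 0: A_y + 4117.39 − 3900 − 3600 = 0 → A_y = 3383 N.
ΣF_x = 0: A_x + 2300 = 0 → A_x = -2300 N.

A_x = -2300 N, A_y = 3383 N, C_y = 4117 N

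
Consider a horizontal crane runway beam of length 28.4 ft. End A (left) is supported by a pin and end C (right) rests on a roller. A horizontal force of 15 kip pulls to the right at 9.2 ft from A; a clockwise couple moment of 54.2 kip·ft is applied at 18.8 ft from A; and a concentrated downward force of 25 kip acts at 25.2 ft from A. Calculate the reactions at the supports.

Moments about A: C_y·28.4 − 54.2 − 25·25.2 = 0 → C_y = 684.2/28.4 = 24.0915 ≈ 24.09 kip.
ΣF_y = 0: A_y + 24.0915 − 25 = 0 → A_y = 0.9085 kip.
ΣF_x = 0: A_x + 15 = 0 → A_x = -15.00 kip.

A_x = -15.00 kip, A_y = 0.9085 kip, C_y = 24.09 kip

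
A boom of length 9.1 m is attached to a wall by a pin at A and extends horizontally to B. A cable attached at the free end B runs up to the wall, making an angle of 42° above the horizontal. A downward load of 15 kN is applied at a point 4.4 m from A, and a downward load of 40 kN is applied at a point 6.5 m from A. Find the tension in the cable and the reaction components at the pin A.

T = 53.54 kN, A_x = 39.79 kN, A_y = 19.18 kN

ΣM about A: T·sin42°·9.1 − 15·4.4 − 40·6.5 = 0 → T = 326/(9.1·0.669131) = 53.5384 ≈ 53.54 kN.
ΣF_x = 0: A_x − T·cos42° = 0 → A_x = 53.5384 × 0.743145 = 39.79 kN.
ΣF_y = 0: A_y + T·sin42° − 15 − 40 = 0 → A_y = 55 − 53.5384 × 0.669131 = 19.18 kN.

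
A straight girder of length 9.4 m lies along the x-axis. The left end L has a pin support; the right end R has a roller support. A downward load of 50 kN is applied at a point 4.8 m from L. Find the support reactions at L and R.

Moments about L: R_y·9.4 − 50·4.8 = 0 → R_y = 240/9.4 = 25.5319 ≈ 25.53 kN.
ΣF_y = 0: L_y + 25.5319 − 50 = 0 → L_y = 24.47 kN.
ΣF_x = 0: no horizontal applied forces, so L_x = 0.

L_x = 0, L_y = 24.47 kN, R_y = 25.53 kN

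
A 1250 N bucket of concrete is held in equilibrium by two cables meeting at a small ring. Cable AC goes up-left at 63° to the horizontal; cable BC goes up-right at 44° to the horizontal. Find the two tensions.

T_AC = 940.3 N, T_BC = 593.4 N

ΣF_x = 0: −T_AC·cos63° + T_BC·cos44° = 0 → T_BC = 0.631121·T_AC.
ΣF_y = 0: T_AC·sin63° + T_BC·sin44° = 1250.
Substitute: T_AC·(0.891007 + 0.631121·0.694658) = 1250 → T_AC = 940.259 ≈ 940.3 N.
Then T_BC = 0.631121 × 940.259 = 593.4 N.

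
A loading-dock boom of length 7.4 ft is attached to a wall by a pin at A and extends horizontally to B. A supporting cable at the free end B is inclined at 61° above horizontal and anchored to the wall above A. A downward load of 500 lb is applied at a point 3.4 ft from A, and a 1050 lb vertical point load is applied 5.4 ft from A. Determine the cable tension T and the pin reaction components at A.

T = 1139 lb, A_x = 552.1 lb, A_y = 554.1 lb

ΣM about A: T·sin61°·7.4 − 500·3.4 − 1050·5.4 = 0 → T = 7370/(7.4·0.87462) = 1138.72 ≈ 1139 lb.
ΣF_x = 0: A_x − T·cos61° = 0 → A_x = 1138.72 × 0.48481 = 552.1 lb.
ΣF_y = 0: A_y + T·sin61° − 500 − 1050 = 0 → A_y = 1550 − 1138.72 × 0.87462 = 554.1 lb.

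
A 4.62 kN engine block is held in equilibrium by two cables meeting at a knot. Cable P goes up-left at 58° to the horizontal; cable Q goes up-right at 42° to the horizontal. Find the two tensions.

ΣF_x = 0: −T_P·cos58° + T_Q·cos42° = 0 → T_Q = 0.713077·T_P.
ΣF_y = 0: T_P·sin58° + T_Q·sin42° = 4.62.
Substitute: T_P·(0.848048 + 0.713077·0.669131) = 4.62 → T_P = 3.48629 ≈ 3.486 kN.
Then T_Q = 0.713077 × 3.48629 = 2.486 kN.

T_P = 3.486 kN, T_Q = 2.486 kN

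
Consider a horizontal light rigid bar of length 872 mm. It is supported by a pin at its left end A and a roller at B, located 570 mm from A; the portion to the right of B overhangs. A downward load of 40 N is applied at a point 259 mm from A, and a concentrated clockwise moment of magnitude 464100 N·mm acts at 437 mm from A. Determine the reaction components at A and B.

A_x = 0, A_y = -792.4 N, B_y = 832.4 N

Moments about A: B_y·570 − 40·259 − 464100 = 0 → B_y = 474460/570 = 832.386 ≈ 832.4 N.
ΣF_y = 0: A_y + 832.386 − 40 = 0 → A_y = -792.4 N.
ΣF_x = 0: no horizontal applied forces, so A_x = 0.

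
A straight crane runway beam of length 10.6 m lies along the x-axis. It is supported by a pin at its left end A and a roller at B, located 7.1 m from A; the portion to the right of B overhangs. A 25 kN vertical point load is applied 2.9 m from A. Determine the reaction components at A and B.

A_x = 0, A_y = 14.79 kN, B_y = 10.21 kN

Moments about A: B_y·7.1 − 25·2.9 = 0 → B_y = 72.5/7.1 = 10.2113 ≈ 10.21 kN.
ΣF_y = 0: A_y + 10.2113 − 25 = 0 → A_y = 14.79 kN.
ΣF_x = 0: no horizontal applied forces, so A_x = 0.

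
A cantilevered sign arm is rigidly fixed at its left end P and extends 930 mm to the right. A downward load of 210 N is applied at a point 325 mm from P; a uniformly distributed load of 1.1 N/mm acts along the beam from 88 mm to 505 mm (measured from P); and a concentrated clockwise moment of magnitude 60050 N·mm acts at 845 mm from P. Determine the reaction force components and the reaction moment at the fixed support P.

P_x = 0, P_y = 668.7 N, M_P = 264300 N·mm

Resultant of the distributed load: 1.1 × 417 = 458.7 N at 296.5 mm from P.
ΣF_x = 0: P_x = 0.
ΣF_y = 0: P_y − 210 − 1.1·417 = 0 → P_y = 668.7 N.
ΣM about P: M_P − 210·325 − (1.1·417)·296.5 − 60050 = 0 → M_P = 264300 N·mm.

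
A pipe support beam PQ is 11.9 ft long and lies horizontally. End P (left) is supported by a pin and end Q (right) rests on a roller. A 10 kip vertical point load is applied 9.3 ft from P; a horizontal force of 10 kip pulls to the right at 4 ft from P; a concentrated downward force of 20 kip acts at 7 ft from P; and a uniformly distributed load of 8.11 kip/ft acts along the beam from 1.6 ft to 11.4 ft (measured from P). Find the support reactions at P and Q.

P_x = -10.00 kip, P_y = 46.49 kip, Q_y = 62.99 kip

Resultant of the distributed load: 8.11 × 9.8 = 79.478 kip at 6.5 ft from P.
Moments about P: Q_y·11.9 − 10·9.3 − 20·7 − (8.11·9.8)·6.5 = 0 → Q_y = 749.607/11.9 = 62.9922 ≈ 62.99 kip.
ΣF_y = 0: P_y + 62.9922 − 10 − 20 − 8.11·9.8 = 0 → P_y = 46.49 kip.
ΣF_x = 0: P_x + 10 = 0 → P_x = -10.00 kip.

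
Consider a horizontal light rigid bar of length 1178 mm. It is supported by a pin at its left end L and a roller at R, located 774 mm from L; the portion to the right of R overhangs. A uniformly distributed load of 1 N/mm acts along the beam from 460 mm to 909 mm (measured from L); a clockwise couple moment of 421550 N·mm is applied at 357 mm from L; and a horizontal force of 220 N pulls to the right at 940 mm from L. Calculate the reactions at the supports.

Resultant of the distributed load: 1 × 449 = 449 N at 684.5 mm from L.
Moments about L: R_y·774 − (1·449)·684.5 − 421550 = 0 → R_y = 728890.5/774 = 941.719 ≈ 941.7 N.
ΣF_y = 0: L_y + 941.719 − 1·449 = 0 → L_y = -492.7 N.
ΣF_x = 0: L_x + 220 = 0 → L_x = -220.0 N.

L_x = -220.0 N, L_y = -492.7 N, R_y = 941.7 N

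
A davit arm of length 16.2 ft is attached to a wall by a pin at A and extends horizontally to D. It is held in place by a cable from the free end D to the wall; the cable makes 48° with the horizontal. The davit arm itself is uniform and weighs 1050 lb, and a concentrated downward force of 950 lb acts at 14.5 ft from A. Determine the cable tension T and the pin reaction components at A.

ΣM about A: T·sin48°·16.2 − 1050·8.1 − 950·14.5 = 0 → T = 22280/(16.2·0.743145) = 1850.66 ≈ 1851 lb.
ΣF_x = 0: A_x − T·cos48° = 0 → A_x = 1850.66 × 0.669131 = 1238 lb.
ΣF_y = 0: A_y + T·sin48° − 1050 − 950 = 0 → A_y = 2000 − 1850.66 × 0.743145 = 624.7 lb.

T = 1851 lb, A_x = 1238 lb, A_y = 624.7 lb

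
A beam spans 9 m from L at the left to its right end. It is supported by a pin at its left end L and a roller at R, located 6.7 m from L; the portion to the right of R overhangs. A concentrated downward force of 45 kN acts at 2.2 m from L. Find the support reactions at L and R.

L_x = 0, L_y = 30.22 kN, R_y = 14.78 kN

Moments about L: R_y·6.7 − 45·2.2 = 0 → R_y = 99/6.7 = 14.7761 ≈ 14.78 kN.
ΣF_y = 0: L_y + 14.7761 − 45 = 0 → L_y = 30.22 kN.
ΣF_x = 0: no horizontal applied forces, so L_x = 0.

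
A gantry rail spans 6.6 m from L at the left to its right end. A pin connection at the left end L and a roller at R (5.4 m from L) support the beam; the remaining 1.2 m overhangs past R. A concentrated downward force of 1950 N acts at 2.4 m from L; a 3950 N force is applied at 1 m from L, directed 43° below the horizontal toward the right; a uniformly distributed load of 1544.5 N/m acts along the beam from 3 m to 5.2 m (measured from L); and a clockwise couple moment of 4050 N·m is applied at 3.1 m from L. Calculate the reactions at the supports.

Resultant of the distributed load: 1544.5 × 2.2 = 3397.9 N at 4.1 m from L.
Taking moments about L: R_y·5.4 − 1950·2.4 − 3950·sin43°·1 − (1544.5·2.2)·4.1 − 4050 = 0 → R_y = 25355.3/5.4 = 4695.43 ≈ 4695 N.
ΣF_y = 0: L_y + 4695.43 − 1950 − 3950·sin43° − 1544.5·2.2 = 0 → L_y = 3346 N.
ΣF_x = 0: L_x + 3950·cos43° = 0 → L_x = -2889 N.

L_x = -2889 N, L_y = 3346 N, R_y = 4695 N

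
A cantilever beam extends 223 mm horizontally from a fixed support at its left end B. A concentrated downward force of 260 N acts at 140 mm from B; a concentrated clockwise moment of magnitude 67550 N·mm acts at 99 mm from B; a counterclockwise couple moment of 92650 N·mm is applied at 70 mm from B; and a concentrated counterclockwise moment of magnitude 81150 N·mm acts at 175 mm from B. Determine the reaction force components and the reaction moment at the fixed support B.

ΣF_x = 0: B_x = 0.
ΣF_y = 0: B_y − 260 = 0 → B_y = 260.0 N.
ΣM about B: M_B − 260·140 − 67550 + 92650 + 81150 = 0 → M_B = -69850 N·mm.

B_x = 0, B_y = 260.0 N, M_B = -69850 N·mm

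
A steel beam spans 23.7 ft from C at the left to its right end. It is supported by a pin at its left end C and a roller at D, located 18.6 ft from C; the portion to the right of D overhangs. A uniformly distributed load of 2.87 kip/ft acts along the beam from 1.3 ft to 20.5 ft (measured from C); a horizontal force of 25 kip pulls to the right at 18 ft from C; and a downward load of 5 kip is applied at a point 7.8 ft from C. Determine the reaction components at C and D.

Resultant of the distributed load: 2.87 × 19.2 = 55.104 kip at 10.9 ft from C.
ΣM about C: D_y·18.6 − (2.87·19.2)·10.9 − 5·7.8 = 0 → D_y = 639.6336/18.6 = 34.3889 ≈ 34.39 kip.
ΣF_y = 0: C_y + 34.3889 − 2.87·19.2 − 5 = 0 → C_y = 25.72 kip.
ΣF_x = 0: C_x + 25 = 0 → C_x = -25.00 kip.

C_x = -25.00 kip, C_y = 25.72 kip, D_y = 34.39 kip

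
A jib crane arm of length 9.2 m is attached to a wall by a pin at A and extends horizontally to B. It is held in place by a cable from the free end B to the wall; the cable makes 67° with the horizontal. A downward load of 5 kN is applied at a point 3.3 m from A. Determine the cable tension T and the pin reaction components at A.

T = 1.948 kN, A_x = 0.7613 kN, A_y = 3.207 kN

ΣM about A: T·sin67°·9.2 − 5·3.3 = 0 → T = 16.5/(9.2·0.920505) = 1.94836 ≈ 1.948 kN.
ΣF_x = 0: A_x − T·cos67° = 0 → A_x = 1.94836 × 0.390731 = 0.7613 kN.
ΣF_y = 0: A_y + T·sin67° − 5 = 0 → A_y = 5 − 1.94836 × 0.920505 = 3.207 kN.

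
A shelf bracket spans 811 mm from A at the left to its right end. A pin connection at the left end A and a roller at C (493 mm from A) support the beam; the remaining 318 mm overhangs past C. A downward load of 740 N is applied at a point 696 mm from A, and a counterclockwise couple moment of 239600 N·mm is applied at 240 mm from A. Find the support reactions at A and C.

A_x = 0, A_y = 181.3 N, C_y = 558.7 N

ΣM about A: C_y·493 − 740·696 + 239600 = 0 → C_y = 275440/493 = 558.702 ≈ 558.7 N.
ΣF_y = 0: A_y + 558.702 − 740 = 0 → A_y = 181.3 N.
ΣF_x = 0: no horizontal applied forces, so A_x = 0.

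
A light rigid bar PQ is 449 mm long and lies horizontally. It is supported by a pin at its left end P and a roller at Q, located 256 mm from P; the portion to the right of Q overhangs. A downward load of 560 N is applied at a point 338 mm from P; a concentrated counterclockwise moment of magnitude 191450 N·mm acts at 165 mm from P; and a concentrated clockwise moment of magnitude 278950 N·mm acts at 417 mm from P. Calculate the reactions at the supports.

P_x = 0, P_y = -521.2 N, Q_y = 1081 N

Moments about P: Q_y·256 − 560·338 + 191450 − 278950 = 0 → Q_y = 276780/256 = 1081.17 ≈ 1081 N.
ΣF_y = 0: P_y + 1081.17 − 560 = 0 → P_y = -521.2 N.
ΣF_x = 0: no horizontal applied forces, so P_x = 0.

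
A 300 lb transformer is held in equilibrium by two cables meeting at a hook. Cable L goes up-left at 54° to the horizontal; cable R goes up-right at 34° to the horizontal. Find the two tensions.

T_L = 248.9 lb, T_R = 176.4 lb

ΣF_x = 0: −T_L·cos54° + T_R·cos34° = 0 → T_R = 0.708997·T_L.
ΣF_y = 0: T_L·sin54° + T_R·sin34° = 300.
Substitute: T_L·(0.809017 + 0.708997·0.559193) = 300 → T_L = 248.863 ≈ 248.9 lb.
Then T_R = 0.708997 × 248.863 = 176.4 lb.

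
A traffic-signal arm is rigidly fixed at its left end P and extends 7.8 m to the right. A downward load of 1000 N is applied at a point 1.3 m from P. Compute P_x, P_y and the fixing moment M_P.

ΣF_x = 0: P_x = 0.
ΣF_y = 0: P_y − 1000 = 0 → P_y = 1000 N.
ΣM about P: M_P − 1000·1.3 = 0 → M_P = 1300 N·m.

P_x = 0, P_y = 1000 N, M_P = 1300 N·m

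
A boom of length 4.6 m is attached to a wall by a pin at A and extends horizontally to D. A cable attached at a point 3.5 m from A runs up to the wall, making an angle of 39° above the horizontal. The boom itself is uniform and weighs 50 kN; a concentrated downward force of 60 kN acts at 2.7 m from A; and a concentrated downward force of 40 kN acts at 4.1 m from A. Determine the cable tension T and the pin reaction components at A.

T = 200.2 kN, A_x = 155.6 kN, A_y = 24.00 kN

ΣM about A: T·sin39°·3.5 − 50·2.3 − 60·2.7 − 40·4.1 = 0 → T = 441/(3.5·0.62932) = 200.216 ≈ 200.2 kN.
ΣF_x = 0: A_x − T·cos39° = 0 → A_x = 200.216 × 0.777146 = 155.6 kN.
ΣF_y = 0: A_y + T·sin39° − 50 − 60 − 40 = 0 → A_y = 150 − 200.216 × 0.62932 = 24.00 kN.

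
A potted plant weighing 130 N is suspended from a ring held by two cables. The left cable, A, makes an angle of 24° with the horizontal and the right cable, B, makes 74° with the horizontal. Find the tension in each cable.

T_A = 36.19 N, T_B = 119.9 N

ΣF_x = 0: −T_A·cos24° + T_B·cos74° = 0 → T_B = 3.3143·T_A.
ΣF_y = 0: T_A·sin24° + T_B·sin74° = 130.
Substitute: T_A·(0.406737 + 3.3143·0.961262) = 130 → T_A = 36.185 ≈ 36.19 N.
Then T_B = 3.3143 × 36.185 = 119.9 N.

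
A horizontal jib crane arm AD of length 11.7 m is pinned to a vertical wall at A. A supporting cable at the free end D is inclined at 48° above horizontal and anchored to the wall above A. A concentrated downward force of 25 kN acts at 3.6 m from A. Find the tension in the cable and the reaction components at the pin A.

T = 10.35 kN, A_x = 6.926 kN, A_y = 17.31 kN

ΣM about A: T·sin48°·11.7 − 25·3.6 = 0 → T = 90/(11.7·0.743145) = 10.351 ≈ 10.35 kN.
ΣF_x = 0: A_x − T·cos48° = 0 → A_x = 10.351 × 0.669131 = 6.926 kN.
ΣF_y = 0: A_y + T·sin48° − 25 = 0 → A_y = 25 − 10.351 × 0.743145 = 17.31 kN.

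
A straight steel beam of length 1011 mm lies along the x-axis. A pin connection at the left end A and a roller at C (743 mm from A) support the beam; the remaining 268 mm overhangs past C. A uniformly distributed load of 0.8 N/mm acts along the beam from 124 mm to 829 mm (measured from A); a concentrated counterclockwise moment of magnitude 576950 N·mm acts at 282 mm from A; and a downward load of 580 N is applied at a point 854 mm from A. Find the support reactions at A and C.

Resultant of the distributed load: 0.8 × 705 = 564 N at 476.5 mm from A.
Taking moments about A: C_y·743 − (0.8·705)·476.5 + 576950 − 580·854 = 0 → C_y = 187116/743 = 251.838 ≈ 251.8 N.
ΣF_y = 0: A_y + 251.838 − 0.8·705 − 580 = 0 → A_y = 892.2 N.
ΣF_x = 0: no horizontal applied forces, so A_x = 0.

A_x = 0, A_y = 892.2 N, C_y = 251.8 N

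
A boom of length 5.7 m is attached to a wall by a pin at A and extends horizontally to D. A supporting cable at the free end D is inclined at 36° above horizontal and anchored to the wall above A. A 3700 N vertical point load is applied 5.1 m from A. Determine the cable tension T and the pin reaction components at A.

ΣM about A: T·sin36°·5.7 − 3700·5.1 = 0 → T = 18870/(5.7·0.587785) = 5632.21 ≈ 5632 N.
ΣF_x = 0: A_x − T·cos36° = 0 → A_x = 5632.21 × 0.809017 = 4557 N.
ΣF_y = 0: A_y + T·sin36° − 3700 = 0 → A_y = 3700 − 5632.21 × 0.587785 = 389.5 N.

T = 5632 N, A_x = 4557 N, A_y = 389.5 N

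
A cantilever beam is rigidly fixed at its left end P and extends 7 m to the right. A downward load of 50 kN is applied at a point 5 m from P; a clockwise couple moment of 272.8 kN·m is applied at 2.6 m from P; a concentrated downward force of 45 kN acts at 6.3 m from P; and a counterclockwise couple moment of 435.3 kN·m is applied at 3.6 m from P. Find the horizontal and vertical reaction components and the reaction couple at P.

P_x = 0, P_y = 95.00 kN, M_P = 371.0 kN·m

ΣF_x = 0: P_x = 0.
ΣF_y = 0: P_y − 50 − 45 = 0 → P_y = 95.00 kN.
ΣM about P: M_P − 50·5 − 272.8 − 45·6.3 + 435.3 = 0 → M_P = 371.0 kN·m.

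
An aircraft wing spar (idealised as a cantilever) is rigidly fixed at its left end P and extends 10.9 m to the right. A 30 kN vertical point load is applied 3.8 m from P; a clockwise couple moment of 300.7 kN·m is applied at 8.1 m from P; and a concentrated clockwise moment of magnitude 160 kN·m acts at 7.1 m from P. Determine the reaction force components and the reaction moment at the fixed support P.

ΣF_x = 0: P_x = 0.
ΣF_y = 0: P_y − 30 = 0 → P_y = 30.00 kN.
ΣM about P: M_P − 30·3.8 − 300.7 − 160 = 0 → M_P = 574.7 kN·m.

P_x = 0, P_y = 30.00 kN, M_P = 574.7 kN·m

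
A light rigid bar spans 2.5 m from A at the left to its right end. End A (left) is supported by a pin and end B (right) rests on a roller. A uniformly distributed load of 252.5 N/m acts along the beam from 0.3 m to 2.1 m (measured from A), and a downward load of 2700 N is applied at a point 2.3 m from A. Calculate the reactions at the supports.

Resultant of the distributed load: 252.5 × 1.8 = 454.5 N at 1.2 m from A.
Moments about A: B_y·2.5 − (252.5·1.8)·1.2 − 2700·2.3 = 0 → B_y = 6755.4/2.5 = 2702.16 ≈ 2702 N.
ΣF_y = 0: A_y + 2702.16 − 252.5·1.8 − 2700 = 0 → A_y = 452.3 N.
ΣF_x = 0: no horizontal applied forces, so A_x = 0.

A_x = 0, A_y = 452.3 N, B_y = 2702 N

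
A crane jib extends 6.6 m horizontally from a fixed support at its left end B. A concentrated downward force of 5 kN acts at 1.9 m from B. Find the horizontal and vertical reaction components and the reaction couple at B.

B_x = 0, B_y = 5.000 kN, M_B = 9.500 kN·m

ΣF_x = 0: B_x = 0.
ΣF_y = 0: B_y − 5 = 0 → B_y = 5.000 kN.
ΣM about B: M_B − 5·1.9 = 0 → M_B = 9.500 kN·m.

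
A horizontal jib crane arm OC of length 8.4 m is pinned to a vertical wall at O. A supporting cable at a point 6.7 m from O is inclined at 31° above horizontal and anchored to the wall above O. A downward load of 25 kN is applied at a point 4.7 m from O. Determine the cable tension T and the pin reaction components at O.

ΣM about O: T·sin31°·6.7 − 25·4.7 = 0 → T = 117.5/(6.7·0.515038) = 34.0505 ≈ 34.05 kN.
ΣF_x = 0: O_x − T·cos31° = 0 → O_x = 34.0505 × 0.857167 = 29.19 kN.
ΣF_y = 0: O_y + T·sin31° − 25 = 0 → O_y = 25 − 34.0505 × 0.515038 = 7.463 kN.

T = 34.05 kN, O_x = 29.19 kN, O_y = 7.463 kN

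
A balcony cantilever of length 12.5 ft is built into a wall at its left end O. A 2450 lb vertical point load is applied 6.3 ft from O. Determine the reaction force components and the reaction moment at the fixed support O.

O_x = 0, O_y = 2450 lb, M_O = 15440 lb·ft

ΣF_x = 0: O_x = 0.
ΣF_y = 0: O_y − 2450 = 0 → O_y = 2450 lb.
ΣM about O: M_O − 2450·6.3 = 0 → M_O = 15440 lb·ft.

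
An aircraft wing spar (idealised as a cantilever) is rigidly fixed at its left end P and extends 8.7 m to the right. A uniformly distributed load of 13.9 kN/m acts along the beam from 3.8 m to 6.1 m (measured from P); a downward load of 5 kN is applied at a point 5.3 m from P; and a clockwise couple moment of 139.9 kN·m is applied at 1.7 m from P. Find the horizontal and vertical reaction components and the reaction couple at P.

Resultant of the distributed load: 13.9 × 2.3 = 31.97 kN at 4.95 m from P.
ΣF_x = 0: P_x = 0.
ΣF_y = 0: P_y − 13.9·2.3 − 5 = 0 → P_y = 36.97 kN.
ΣM about P: M_P − (13.9·2.3)·4.95 − 5·5.3 − 139.9 = 0 → M_P = 324.7 kN·m.

P_x = 0, P_y = 36.97 kN, M_P = 324.7 kN·m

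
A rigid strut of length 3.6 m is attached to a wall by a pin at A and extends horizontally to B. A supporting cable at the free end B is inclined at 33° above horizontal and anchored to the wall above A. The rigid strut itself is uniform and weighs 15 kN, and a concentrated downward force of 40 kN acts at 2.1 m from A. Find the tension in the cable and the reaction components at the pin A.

T = 56.61 kN, A_x = 47.48 kN, A_y = 24.17 kN

ΣM about A: T·sin33°·3.6 − 15·1.8 − 40·2.1 = 0 → T = 111/(3.6·0.544639) = 56.6124 ≈ 56.61 kN.
ΣF_x = 0: A_x − T·cos33° = 0 → A_x = 56.6124 × 0.838671 = 47.48 kN.
ΣF_y = 0: A_y + T·sin33° − 15 − 40 = 0 → A_y = 55 − 56.6124 × 0.544639 = 24.17 kN.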